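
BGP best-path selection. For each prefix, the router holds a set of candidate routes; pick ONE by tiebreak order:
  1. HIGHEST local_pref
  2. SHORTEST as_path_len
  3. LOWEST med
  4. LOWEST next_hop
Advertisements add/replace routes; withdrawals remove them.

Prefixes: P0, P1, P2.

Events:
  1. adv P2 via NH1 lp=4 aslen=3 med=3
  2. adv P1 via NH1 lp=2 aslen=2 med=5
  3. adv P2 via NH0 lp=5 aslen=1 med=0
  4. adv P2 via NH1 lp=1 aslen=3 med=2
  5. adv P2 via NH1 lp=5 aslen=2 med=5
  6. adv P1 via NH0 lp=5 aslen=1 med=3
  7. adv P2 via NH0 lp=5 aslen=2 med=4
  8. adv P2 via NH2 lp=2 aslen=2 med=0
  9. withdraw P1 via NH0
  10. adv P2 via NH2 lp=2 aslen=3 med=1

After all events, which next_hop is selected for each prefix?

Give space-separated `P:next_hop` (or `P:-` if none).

Op 1: best P0=- P1=- P2=NH1
Op 2: best P0=- P1=NH1 P2=NH1
Op 3: best P0=- P1=NH1 P2=NH0
Op 4: best P0=- P1=NH1 P2=NH0
Op 5: best P0=- P1=NH1 P2=NH0
Op 6: best P0=- P1=NH0 P2=NH0
Op 7: best P0=- P1=NH0 P2=NH0
Op 8: best P0=- P1=NH0 P2=NH0
Op 9: best P0=- P1=NH1 P2=NH0
Op 10: best P0=- P1=NH1 P2=NH0

Answer: P0:- P1:NH1 P2:NH0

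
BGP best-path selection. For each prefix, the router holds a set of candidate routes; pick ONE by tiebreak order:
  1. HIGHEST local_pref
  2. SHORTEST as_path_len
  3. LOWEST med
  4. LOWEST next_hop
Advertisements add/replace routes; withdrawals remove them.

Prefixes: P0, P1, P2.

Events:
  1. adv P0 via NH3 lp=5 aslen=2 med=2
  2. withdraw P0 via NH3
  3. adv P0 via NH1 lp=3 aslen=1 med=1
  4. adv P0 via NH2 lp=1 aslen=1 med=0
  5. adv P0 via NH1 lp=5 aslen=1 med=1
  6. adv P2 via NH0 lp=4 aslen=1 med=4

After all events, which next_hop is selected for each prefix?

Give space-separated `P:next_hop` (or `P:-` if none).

Op 1: best P0=NH3 P1=- P2=-
Op 2: best P0=- P1=- P2=-
Op 3: best P0=NH1 P1=- P2=-
Op 4: best P0=NH1 P1=- P2=-
Op 5: best P0=NH1 P1=- P2=-
Op 6: best P0=NH1 P1=- P2=NH0

Answer: P0:NH1 P1:- P2:NH0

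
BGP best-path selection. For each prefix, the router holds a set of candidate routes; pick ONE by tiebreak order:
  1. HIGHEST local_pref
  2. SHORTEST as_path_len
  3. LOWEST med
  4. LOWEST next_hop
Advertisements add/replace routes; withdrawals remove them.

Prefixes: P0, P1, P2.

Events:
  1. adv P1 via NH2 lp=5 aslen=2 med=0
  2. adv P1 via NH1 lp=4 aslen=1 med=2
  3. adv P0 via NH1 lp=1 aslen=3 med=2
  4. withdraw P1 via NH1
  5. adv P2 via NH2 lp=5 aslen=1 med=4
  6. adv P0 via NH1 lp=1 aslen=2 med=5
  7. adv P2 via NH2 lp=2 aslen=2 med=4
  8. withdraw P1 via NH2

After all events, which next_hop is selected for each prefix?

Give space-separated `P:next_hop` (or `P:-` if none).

Answer: P0:NH1 P1:- P2:NH2

Derivation:
Op 1: best P0=- P1=NH2 P2=-
Op 2: best P0=- P1=NH2 P2=-
Op 3: best P0=NH1 P1=NH2 P2=-
Op 4: best P0=NH1 P1=NH2 P2=-
Op 5: best P0=NH1 P1=NH2 P2=NH2
Op 6: best P0=NH1 P1=NH2 P2=NH2
Op 7: best P0=NH1 P1=NH2 P2=NH2
Op 8: best P0=NH1 P1=- P2=NH2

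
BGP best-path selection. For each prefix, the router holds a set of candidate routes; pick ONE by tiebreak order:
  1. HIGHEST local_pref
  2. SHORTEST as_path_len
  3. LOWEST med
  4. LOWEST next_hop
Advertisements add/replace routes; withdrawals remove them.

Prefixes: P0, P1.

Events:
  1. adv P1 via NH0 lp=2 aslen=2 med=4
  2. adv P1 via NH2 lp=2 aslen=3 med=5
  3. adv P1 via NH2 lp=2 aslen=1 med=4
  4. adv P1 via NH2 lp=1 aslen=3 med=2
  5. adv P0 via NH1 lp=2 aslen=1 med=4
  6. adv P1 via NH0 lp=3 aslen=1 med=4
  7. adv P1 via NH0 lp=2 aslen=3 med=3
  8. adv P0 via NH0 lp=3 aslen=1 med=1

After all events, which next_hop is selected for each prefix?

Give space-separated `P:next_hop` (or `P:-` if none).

Op 1: best P0=- P1=NH0
Op 2: best P0=- P1=NH0
Op 3: best P0=- P1=NH2
Op 4: best P0=- P1=NH0
Op 5: best P0=NH1 P1=NH0
Op 6: best P0=NH1 P1=NH0
Op 7: best P0=NH1 P1=NH0
Op 8: best P0=NH0 P1=NH0

Answer: P0:NH0 P1:NH0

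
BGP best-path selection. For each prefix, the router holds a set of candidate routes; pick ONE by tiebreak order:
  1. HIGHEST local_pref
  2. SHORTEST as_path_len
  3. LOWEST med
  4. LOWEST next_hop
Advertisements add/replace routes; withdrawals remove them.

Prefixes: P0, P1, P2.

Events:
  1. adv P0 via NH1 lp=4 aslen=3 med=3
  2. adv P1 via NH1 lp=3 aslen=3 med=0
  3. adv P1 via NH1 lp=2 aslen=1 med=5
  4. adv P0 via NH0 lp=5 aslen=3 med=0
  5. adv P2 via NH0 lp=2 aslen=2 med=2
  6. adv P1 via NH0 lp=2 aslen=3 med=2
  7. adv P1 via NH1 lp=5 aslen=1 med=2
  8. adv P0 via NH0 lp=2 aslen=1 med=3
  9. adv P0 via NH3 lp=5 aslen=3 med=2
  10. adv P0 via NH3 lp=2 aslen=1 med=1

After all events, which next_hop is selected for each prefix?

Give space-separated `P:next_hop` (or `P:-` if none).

Answer: P0:NH1 P1:NH1 P2:NH0

Derivation:
Op 1: best P0=NH1 P1=- P2=-
Op 2: best P0=NH1 P1=NH1 P2=-
Op 3: best P0=NH1 P1=NH1 P2=-
Op 4: best P0=NH0 P1=NH1 P2=-
Op 5: best P0=NH0 P1=NH1 P2=NH0
Op 6: best P0=NH0 P1=NH1 P2=NH0
Op 7: best P0=NH0 P1=NH1 P2=NH0
Op 8: best P0=NH1 P1=NH1 P2=NH0
Op 9: best P0=NH3 P1=NH1 P2=NH0
Op 10: best P0=NH1 P1=NH1 P2=NH0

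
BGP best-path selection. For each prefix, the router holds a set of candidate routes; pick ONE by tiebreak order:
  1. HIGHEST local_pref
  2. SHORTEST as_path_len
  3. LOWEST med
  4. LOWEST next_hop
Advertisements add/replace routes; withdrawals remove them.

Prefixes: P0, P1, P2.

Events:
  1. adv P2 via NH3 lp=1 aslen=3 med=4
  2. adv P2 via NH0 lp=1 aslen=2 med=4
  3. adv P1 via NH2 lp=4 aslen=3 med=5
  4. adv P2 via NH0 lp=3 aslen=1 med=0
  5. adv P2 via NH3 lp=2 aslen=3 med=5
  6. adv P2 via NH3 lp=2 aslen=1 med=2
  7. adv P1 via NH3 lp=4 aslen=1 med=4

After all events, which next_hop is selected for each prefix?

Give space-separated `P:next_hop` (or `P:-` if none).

Answer: P0:- P1:NH3 P2:NH0

Derivation:
Op 1: best P0=- P1=- P2=NH3
Op 2: best P0=- P1=- P2=NH0
Op 3: best P0=- P1=NH2 P2=NH0
Op 4: best P0=- P1=NH2 P2=NH0
Op 5: best P0=- P1=NH2 P2=NH0
Op 6: best P0=- P1=NH2 P2=NH0
Op 7: best P0=- P1=NH3 P2=NH0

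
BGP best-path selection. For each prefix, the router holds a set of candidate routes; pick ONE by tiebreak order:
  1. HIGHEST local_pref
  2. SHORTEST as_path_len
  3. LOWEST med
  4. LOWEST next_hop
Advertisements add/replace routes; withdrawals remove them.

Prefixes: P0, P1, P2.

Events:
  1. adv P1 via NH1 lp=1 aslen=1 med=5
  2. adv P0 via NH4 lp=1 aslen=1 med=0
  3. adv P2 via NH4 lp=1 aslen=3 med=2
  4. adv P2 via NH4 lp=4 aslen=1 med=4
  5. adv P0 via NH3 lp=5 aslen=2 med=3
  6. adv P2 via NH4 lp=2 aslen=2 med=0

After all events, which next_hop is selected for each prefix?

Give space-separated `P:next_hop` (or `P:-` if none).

Op 1: best P0=- P1=NH1 P2=-
Op 2: best P0=NH4 P1=NH1 P2=-
Op 3: best P0=NH4 P1=NH1 P2=NH4
Op 4: best P0=NH4 P1=NH1 P2=NH4
Op 5: best P0=NH3 P1=NH1 P2=NH4
Op 6: best P0=NH3 P1=NH1 P2=NH4

Answer: P0:NH3 P1:NH1 P2:NH4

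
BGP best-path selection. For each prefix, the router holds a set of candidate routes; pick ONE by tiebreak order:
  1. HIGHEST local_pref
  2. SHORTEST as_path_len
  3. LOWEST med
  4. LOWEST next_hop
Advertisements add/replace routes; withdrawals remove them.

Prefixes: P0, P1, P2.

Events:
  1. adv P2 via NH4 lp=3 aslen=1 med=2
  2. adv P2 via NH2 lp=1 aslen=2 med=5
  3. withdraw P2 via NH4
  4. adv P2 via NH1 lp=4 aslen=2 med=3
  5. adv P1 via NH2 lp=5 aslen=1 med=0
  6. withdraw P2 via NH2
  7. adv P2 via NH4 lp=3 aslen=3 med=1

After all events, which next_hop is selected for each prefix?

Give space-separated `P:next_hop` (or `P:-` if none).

Op 1: best P0=- P1=- P2=NH4
Op 2: best P0=- P1=- P2=NH4
Op 3: best P0=- P1=- P2=NH2
Op 4: best P0=- P1=- P2=NH1
Op 5: best P0=- P1=NH2 P2=NH1
Op 6: best P0=- P1=NH2 P2=NH1
Op 7: best P0=- P1=NH2 P2=NH1

Answer: P0:- P1:NH2 P2:NH1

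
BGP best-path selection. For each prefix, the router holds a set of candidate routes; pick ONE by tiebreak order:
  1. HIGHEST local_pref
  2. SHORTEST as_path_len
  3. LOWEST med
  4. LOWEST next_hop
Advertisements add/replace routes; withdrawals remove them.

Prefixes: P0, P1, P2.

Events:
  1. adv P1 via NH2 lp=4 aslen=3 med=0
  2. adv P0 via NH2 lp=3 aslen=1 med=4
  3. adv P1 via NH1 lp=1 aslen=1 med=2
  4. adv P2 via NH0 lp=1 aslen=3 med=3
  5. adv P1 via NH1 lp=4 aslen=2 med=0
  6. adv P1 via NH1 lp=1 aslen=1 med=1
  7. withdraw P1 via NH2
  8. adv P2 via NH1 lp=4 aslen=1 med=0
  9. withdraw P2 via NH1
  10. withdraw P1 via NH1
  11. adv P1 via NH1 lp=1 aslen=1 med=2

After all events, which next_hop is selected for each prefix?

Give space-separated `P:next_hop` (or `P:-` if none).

Op 1: best P0=- P1=NH2 P2=-
Op 2: best P0=NH2 P1=NH2 P2=-
Op 3: best P0=NH2 P1=NH2 P2=-
Op 4: best P0=NH2 P1=NH2 P2=NH0
Op 5: best P0=NH2 P1=NH1 P2=NH0
Op 6: best P0=NH2 P1=NH2 P2=NH0
Op 7: best P0=NH2 P1=NH1 P2=NH0
Op 8: best P0=NH2 P1=NH1 P2=NH1
Op 9: best P0=NH2 P1=NH1 P2=NH0
Op 10: best P0=NH2 P1=- P2=NH0
Op 11: best P0=NH2 P1=NH1 P2=NH0

Answer: P0:NH2 P1:NH1 P2:NH0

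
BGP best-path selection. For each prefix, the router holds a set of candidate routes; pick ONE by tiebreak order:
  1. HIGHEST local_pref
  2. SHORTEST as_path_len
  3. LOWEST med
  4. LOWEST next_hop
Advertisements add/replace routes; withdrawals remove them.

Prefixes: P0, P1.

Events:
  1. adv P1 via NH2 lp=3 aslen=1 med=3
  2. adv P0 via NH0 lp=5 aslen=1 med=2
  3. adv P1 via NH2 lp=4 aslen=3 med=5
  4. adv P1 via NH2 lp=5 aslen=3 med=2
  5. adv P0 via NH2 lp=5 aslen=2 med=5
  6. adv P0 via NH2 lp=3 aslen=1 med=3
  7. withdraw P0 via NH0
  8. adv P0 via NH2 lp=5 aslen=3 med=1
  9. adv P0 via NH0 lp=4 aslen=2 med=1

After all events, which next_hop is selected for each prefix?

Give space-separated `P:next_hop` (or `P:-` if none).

Answer: P0:NH2 P1:NH2

Derivation:
Op 1: best P0=- P1=NH2
Op 2: best P0=NH0 P1=NH2
Op 3: best P0=NH0 P1=NH2
Op 4: best P0=NH0 P1=NH2
Op 5: best P0=NH0 P1=NH2
Op 6: best P0=NH0 P1=NH2
Op 7: best P0=NH2 P1=NH2
Op 8: best P0=NH2 P1=NH2
Op 9: best P0=NH2 P1=NH2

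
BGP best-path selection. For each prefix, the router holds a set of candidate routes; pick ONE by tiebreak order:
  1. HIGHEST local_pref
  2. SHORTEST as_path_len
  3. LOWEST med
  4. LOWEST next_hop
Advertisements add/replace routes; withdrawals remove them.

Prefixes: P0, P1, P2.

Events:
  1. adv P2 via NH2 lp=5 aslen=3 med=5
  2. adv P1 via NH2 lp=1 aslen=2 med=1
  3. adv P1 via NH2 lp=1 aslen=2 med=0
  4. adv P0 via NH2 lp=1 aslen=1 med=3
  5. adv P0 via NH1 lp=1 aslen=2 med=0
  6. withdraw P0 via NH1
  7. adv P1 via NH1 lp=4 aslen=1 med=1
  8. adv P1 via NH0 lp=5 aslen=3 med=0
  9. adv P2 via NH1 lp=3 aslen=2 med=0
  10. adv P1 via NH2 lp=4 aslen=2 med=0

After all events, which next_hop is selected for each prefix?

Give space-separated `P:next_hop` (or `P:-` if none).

Op 1: best P0=- P1=- P2=NH2
Op 2: best P0=- P1=NH2 P2=NH2
Op 3: best P0=- P1=NH2 P2=NH2
Op 4: best P0=NH2 P1=NH2 P2=NH2
Op 5: best P0=NH2 P1=NH2 P2=NH2
Op 6: best P0=NH2 P1=NH2 P2=NH2
Op 7: best P0=NH2 P1=NH1 P2=NH2
Op 8: best P0=NH2 P1=NH0 P2=NH2
Op 9: best P0=NH2 P1=NH0 P2=NH2
Op 10: best P0=NH2 P1=NH0 P2=NH2

Answer: P0:NH2 P1:NH0 P2:NH2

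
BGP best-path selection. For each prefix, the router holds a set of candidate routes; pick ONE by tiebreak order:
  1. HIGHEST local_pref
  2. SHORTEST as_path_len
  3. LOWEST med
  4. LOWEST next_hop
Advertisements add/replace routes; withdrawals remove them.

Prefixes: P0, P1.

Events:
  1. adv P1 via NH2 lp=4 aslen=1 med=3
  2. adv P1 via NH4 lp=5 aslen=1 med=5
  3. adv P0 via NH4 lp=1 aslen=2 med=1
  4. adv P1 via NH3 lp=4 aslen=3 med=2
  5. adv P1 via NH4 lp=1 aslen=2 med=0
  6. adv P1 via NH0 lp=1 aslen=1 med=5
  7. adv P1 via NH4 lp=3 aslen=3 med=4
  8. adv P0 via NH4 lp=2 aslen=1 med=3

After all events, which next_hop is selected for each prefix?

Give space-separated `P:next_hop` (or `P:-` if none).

Answer: P0:NH4 P1:NH2

Derivation:
Op 1: best P0=- P1=NH2
Op 2: best P0=- P1=NH4
Op 3: best P0=NH4 P1=NH4
Op 4: best P0=NH4 P1=NH4
Op 5: best P0=NH4 P1=NH2
Op 6: best P0=NH4 P1=NH2
Op 7: best P0=NH4 P1=NH2
Op 8: best P0=NH4 P1=NH2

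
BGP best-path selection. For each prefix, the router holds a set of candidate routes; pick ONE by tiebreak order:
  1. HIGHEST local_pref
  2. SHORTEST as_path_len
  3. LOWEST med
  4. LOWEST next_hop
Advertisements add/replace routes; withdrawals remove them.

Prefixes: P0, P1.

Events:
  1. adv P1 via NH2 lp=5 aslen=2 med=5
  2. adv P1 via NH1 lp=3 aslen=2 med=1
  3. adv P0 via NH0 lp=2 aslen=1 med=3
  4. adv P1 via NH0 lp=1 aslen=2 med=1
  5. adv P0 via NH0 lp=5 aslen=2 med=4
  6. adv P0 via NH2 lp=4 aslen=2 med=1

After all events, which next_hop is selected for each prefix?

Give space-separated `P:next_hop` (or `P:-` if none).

Answer: P0:NH0 P1:NH2

Derivation:
Op 1: best P0=- P1=NH2
Op 2: best P0=- P1=NH2
Op 3: best P0=NH0 P1=NH2
Op 4: best P0=NH0 P1=NH2
Op 5: best P0=NH0 P1=NH2
Op 6: best P0=NH0 P1=NH2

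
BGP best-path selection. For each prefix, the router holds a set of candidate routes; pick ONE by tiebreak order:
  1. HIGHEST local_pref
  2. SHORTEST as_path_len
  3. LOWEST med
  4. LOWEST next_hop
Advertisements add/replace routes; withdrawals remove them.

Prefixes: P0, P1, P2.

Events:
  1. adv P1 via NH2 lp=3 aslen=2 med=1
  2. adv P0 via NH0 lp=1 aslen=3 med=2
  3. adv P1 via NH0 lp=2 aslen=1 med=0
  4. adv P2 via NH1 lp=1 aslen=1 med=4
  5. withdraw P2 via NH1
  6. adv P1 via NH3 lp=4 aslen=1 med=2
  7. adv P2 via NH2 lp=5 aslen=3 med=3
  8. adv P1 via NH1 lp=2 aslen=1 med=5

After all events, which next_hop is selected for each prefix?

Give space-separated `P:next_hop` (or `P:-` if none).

Answer: P0:NH0 P1:NH3 P2:NH2

Derivation:
Op 1: best P0=- P1=NH2 P2=-
Op 2: best P0=NH0 P1=NH2 P2=-
Op 3: best P0=NH0 P1=NH2 P2=-
Op 4: best P0=NH0 P1=NH2 P2=NH1
Op 5: best P0=NH0 P1=NH2 P2=-
Op 6: best P0=NH0 P1=NH3 P2=-
Op 7: best P0=NH0 P1=NH3 P2=NH2
Op 8: best P0=NH0 P1=NH3 P2=NH2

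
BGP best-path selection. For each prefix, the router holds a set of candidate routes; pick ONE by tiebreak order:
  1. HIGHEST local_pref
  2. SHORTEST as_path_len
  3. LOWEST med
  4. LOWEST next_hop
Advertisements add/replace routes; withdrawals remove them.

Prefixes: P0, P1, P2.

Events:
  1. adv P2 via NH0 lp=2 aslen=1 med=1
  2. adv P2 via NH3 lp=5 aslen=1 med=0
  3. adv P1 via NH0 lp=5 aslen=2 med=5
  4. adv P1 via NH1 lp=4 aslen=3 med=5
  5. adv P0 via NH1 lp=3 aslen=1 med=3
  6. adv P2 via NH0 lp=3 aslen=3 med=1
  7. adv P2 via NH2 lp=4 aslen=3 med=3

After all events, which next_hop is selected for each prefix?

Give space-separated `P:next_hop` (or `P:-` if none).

Op 1: best P0=- P1=- P2=NH0
Op 2: best P0=- P1=- P2=NH3
Op 3: best P0=- P1=NH0 P2=NH3
Op 4: best P0=- P1=NH0 P2=NH3
Op 5: best P0=NH1 P1=NH0 P2=NH3
Op 6: best P0=NH1 P1=NH0 P2=NH3
Op 7: best P0=NH1 P1=NH0 P2=NH3

Answer: P0:NH1 P1:NH0 P2:NH3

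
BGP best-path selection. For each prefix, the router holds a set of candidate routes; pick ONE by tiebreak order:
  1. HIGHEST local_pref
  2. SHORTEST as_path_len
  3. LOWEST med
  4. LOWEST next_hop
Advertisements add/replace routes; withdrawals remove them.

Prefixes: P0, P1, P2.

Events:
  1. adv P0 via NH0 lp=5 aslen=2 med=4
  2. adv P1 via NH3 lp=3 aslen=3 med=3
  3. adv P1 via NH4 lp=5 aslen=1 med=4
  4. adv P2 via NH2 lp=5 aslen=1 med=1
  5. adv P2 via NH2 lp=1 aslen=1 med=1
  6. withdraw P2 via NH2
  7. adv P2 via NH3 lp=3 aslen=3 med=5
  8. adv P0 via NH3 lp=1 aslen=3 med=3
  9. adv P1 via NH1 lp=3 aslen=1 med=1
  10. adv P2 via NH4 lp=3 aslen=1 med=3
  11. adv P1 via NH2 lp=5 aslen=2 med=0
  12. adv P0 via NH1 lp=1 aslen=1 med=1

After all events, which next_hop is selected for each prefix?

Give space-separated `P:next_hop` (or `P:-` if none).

Answer: P0:NH0 P1:NH4 P2:NH4

Derivation:
Op 1: best P0=NH0 P1=- P2=-
Op 2: best P0=NH0 P1=NH3 P2=-
Op 3: best P0=NH0 P1=NH4 P2=-
Op 4: best P0=NH0 P1=NH4 P2=NH2
Op 5: best P0=NH0 P1=NH4 P2=NH2
Op 6: best P0=NH0 P1=NH4 P2=-
Op 7: best P0=NH0 P1=NH4 P2=NH3
Op 8: best P0=NH0 P1=NH4 P2=NH3
Op 9: best P0=NH0 P1=NH4 P2=NH3
Op 10: best P0=NH0 P1=NH4 P2=NH4
Op 11: best P0=NH0 P1=NH4 P2=NH4
Op 12: best P0=NH0 P1=NH4 P2=NH4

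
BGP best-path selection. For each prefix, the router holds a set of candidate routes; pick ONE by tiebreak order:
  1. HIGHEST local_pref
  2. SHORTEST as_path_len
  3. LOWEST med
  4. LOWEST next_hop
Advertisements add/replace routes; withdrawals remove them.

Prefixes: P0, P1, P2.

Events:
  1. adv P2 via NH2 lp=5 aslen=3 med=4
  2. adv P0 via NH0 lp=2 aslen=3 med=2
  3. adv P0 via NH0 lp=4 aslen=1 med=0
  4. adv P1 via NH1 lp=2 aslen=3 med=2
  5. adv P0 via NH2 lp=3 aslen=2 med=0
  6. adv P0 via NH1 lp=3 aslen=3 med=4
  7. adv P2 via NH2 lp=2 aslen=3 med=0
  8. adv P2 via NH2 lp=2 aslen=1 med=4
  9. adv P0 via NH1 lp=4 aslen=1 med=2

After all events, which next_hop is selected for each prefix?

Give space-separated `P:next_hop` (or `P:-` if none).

Answer: P0:NH0 P1:NH1 P2:NH2

Derivation:
Op 1: best P0=- P1=- P2=NH2
Op 2: best P0=NH0 P1=- P2=NH2
Op 3: best P0=NH0 P1=- P2=NH2
Op 4: best P0=NH0 P1=NH1 P2=NH2
Op 5: best P0=NH0 P1=NH1 P2=NH2
Op 6: best P0=NH0 P1=NH1 P2=NH2
Op 7: best P0=NH0 P1=NH1 P2=NH2
Op 8: best P0=NH0 P1=NH1 P2=NH2
Op 9: best P0=NH0 P1=NH1 P2=NH2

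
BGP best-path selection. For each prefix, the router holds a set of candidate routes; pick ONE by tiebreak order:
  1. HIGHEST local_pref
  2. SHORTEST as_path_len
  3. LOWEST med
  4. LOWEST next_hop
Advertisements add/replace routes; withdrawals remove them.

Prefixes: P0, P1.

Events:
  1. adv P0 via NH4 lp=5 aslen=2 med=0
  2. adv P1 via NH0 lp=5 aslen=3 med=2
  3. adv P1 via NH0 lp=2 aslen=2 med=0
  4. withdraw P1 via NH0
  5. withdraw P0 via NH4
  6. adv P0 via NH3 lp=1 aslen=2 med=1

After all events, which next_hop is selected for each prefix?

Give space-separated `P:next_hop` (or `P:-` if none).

Answer: P0:NH3 P1:-

Derivation:
Op 1: best P0=NH4 P1=-
Op 2: best P0=NH4 P1=NH0
Op 3: best P0=NH4 P1=NH0
Op 4: best P0=NH4 P1=-
Op 5: best P0=- P1=-
Op 6: best P0=NH3 P1=-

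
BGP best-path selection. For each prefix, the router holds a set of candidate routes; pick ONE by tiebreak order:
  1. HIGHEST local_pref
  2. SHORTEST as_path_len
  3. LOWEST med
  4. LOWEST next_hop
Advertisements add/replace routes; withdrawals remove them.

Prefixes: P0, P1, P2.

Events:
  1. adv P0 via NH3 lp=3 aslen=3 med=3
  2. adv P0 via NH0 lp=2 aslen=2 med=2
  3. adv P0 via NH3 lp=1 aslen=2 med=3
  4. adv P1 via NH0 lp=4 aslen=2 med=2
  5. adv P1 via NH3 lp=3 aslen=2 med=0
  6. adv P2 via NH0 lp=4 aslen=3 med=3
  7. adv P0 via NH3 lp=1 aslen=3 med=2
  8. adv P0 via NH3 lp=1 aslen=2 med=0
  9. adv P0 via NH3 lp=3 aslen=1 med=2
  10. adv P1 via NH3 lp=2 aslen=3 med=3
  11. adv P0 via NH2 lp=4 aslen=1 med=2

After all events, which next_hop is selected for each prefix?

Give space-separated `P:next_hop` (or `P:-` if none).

Op 1: best P0=NH3 P1=- P2=-
Op 2: best P0=NH3 P1=- P2=-
Op 3: best P0=NH0 P1=- P2=-
Op 4: best P0=NH0 P1=NH0 P2=-
Op 5: best P0=NH0 P1=NH0 P2=-
Op 6: best P0=NH0 P1=NH0 P2=NH0
Op 7: best P0=NH0 P1=NH0 P2=NH0
Op 8: best P0=NH0 P1=NH0 P2=NH0
Op 9: best P0=NH3 P1=NH0 P2=NH0
Op 10: best P0=NH3 P1=NH0 P2=NH0
Op 11: best P0=NH2 P1=NH0 P2=NH0

Answer: P0:NH2 P1:NH0 P2:NH0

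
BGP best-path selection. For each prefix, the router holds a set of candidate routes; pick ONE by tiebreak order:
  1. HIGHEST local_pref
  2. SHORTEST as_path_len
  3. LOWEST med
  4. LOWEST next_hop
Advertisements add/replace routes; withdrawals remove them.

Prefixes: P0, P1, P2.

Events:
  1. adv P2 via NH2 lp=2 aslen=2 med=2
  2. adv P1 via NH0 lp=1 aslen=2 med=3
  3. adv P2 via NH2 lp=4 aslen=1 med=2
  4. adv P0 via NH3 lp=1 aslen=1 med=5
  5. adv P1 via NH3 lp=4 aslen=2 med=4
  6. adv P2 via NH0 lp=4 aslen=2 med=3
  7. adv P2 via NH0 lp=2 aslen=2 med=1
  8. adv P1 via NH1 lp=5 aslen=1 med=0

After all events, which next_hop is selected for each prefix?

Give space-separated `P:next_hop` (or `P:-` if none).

Answer: P0:NH3 P1:NH1 P2:NH2

Derivation:
Op 1: best P0=- P1=- P2=NH2
Op 2: best P0=- P1=NH0 P2=NH2
Op 3: best P0=- P1=NH0 P2=NH2
Op 4: best P0=NH3 P1=NH0 P2=NH2
Op 5: best P0=NH3 P1=NH3 P2=NH2
Op 6: best P0=NH3 P1=NH3 P2=NH2
Op 7: best P0=NH3 P1=NH3 P2=NH2
Op 8: best P0=NH3 P1=NH1 P2=NH2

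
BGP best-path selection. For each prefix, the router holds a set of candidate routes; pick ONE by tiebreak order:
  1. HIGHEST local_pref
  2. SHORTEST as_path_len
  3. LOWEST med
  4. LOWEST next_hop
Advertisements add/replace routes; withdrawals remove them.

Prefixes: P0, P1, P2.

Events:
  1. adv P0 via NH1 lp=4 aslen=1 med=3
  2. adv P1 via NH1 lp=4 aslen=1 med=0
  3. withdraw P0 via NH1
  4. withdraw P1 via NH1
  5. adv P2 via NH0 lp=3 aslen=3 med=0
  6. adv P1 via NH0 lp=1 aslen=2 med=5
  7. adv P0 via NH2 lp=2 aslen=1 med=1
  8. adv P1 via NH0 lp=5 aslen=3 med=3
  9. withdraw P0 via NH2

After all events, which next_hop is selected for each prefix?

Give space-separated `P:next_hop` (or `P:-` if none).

Answer: P0:- P1:NH0 P2:NH0

Derivation:
Op 1: best P0=NH1 P1=- P2=-
Op 2: best P0=NH1 P1=NH1 P2=-
Op 3: best P0=- P1=NH1 P2=-
Op 4: best P0=- P1=- P2=-
Op 5: best P0=- P1=- P2=NH0
Op 6: best P0=- P1=NH0 P2=NH0
Op 7: best P0=NH2 P1=NH0 P2=NH0
Op 8: best P0=NH2 P1=NH0 P2=NH0
Op 9: best P0=- P1=NH0 P2=NH0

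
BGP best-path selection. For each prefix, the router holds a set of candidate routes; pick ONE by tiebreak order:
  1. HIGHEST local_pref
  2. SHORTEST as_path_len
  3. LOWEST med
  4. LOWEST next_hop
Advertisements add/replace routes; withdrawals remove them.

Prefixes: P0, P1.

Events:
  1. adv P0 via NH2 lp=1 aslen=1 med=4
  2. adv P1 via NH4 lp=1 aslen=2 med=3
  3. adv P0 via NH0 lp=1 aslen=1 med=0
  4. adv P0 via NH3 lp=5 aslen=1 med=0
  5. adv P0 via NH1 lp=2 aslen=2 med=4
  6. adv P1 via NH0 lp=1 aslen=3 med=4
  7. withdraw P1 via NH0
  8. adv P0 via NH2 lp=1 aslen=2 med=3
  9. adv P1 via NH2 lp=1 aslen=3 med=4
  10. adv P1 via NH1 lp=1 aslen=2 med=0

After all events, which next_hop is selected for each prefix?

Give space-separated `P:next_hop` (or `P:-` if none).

Answer: P0:NH3 P1:NH1

Derivation:
Op 1: best P0=NH2 P1=-
Op 2: best P0=NH2 P1=NH4
Op 3: best P0=NH0 P1=NH4
Op 4: best P0=NH3 P1=NH4
Op 5: best P0=NH3 P1=NH4
Op 6: best P0=NH3 P1=NH4
Op 7: best P0=NH3 P1=NH4
Op 8: best P0=NH3 P1=NH4
Op 9: best P0=NH3 P1=NH4
Op 10: best P0=NH3 P1=NH1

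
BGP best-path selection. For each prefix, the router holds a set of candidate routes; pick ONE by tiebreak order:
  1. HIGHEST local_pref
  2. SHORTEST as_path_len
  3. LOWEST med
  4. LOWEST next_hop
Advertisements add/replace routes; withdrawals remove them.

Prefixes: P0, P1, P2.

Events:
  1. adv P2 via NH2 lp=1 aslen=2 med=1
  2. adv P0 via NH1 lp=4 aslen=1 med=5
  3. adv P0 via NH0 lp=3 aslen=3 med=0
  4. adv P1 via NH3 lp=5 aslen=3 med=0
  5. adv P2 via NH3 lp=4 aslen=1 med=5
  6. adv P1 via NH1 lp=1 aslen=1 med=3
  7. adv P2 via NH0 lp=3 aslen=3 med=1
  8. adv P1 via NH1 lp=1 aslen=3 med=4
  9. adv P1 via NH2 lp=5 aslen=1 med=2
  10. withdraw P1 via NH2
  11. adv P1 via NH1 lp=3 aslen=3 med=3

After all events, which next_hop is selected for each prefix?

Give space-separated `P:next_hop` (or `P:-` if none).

Answer: P0:NH1 P1:NH3 P2:NH3

Derivation:
Op 1: best P0=- P1=- P2=NH2
Op 2: best P0=NH1 P1=- P2=NH2
Op 3: best P0=NH1 P1=- P2=NH2
Op 4: best P0=NH1 P1=NH3 P2=NH2
Op 5: best P0=NH1 P1=NH3 P2=NH3
Op 6: best P0=NH1 P1=NH3 P2=NH3
Op 7: best P0=NH1 P1=NH3 P2=NH3
Op 8: best P0=NH1 P1=NH3 P2=NH3
Op 9: best P0=NH1 P1=NH2 P2=NH3
Op 10: best P0=NH1 P1=NH3 P2=NH3
Op 11: best P0=NH1 P1=NH3 P2=NH3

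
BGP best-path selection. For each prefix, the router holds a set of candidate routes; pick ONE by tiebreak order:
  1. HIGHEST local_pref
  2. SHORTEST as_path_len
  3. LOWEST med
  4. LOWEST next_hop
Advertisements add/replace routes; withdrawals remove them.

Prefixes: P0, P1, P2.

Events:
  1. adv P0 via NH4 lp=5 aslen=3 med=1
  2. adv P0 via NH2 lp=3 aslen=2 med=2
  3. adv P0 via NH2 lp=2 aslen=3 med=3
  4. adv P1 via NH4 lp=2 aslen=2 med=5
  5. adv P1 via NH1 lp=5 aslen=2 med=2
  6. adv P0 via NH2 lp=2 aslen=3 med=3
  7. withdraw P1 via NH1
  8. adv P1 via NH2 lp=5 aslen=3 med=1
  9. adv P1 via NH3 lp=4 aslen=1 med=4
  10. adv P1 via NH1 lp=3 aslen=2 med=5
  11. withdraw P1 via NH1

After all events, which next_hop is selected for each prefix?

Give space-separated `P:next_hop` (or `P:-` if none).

Answer: P0:NH4 P1:NH2 P2:-

Derivation:
Op 1: best P0=NH4 P1=- P2=-
Op 2: best P0=NH4 P1=- P2=-
Op 3: best P0=NH4 P1=- P2=-
Op 4: best P0=NH4 P1=NH4 P2=-
Op 5: best P0=NH4 P1=NH1 P2=-
Op 6: best P0=NH4 P1=NH1 P2=-
Op 7: best P0=NH4 P1=NH4 P2=-
Op 8: best P0=NH4 P1=NH2 P2=-
Op 9: best P0=NH4 P1=NH2 P2=-
Op 10: best P0=NH4 P1=NH2 P2=-
Op 11: best P0=NH4 P1=NH2 P2=-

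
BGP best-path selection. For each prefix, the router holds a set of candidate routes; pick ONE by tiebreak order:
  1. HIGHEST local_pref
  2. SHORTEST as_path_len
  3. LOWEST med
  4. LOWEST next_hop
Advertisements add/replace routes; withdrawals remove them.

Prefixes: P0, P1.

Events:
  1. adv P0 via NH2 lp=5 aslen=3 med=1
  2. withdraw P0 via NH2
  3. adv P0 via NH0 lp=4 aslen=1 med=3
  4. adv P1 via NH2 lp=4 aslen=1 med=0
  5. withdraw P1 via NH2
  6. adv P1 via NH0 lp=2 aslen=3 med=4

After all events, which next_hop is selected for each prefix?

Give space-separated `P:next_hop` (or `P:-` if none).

Answer: P0:NH0 P1:NH0

Derivation:
Op 1: best P0=NH2 P1=-
Op 2: best P0=- P1=-
Op 3: best P0=NH0 P1=-
Op 4: best P0=NH0 P1=NH2
Op 5: best P0=NH0 P1=-
Op 6: best P0=NH0 P1=NH0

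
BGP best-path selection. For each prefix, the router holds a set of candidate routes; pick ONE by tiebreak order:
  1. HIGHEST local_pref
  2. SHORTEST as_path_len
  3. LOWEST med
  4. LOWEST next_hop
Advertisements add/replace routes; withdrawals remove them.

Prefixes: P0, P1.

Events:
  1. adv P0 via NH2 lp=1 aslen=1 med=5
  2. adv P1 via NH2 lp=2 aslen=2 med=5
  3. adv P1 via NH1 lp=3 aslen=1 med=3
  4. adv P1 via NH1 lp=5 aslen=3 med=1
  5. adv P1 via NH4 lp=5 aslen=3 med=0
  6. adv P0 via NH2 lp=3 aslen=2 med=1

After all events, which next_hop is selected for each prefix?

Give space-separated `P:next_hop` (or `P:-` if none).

Answer: P0:NH2 P1:NH4

Derivation:
Op 1: best P0=NH2 P1=-
Op 2: best P0=NH2 P1=NH2
Op 3: best P0=NH2 P1=NH1
Op 4: best P0=NH2 P1=NH1
Op 5: best P0=NH2 P1=NH4
Op 6: best P0=NH2 P1=NH4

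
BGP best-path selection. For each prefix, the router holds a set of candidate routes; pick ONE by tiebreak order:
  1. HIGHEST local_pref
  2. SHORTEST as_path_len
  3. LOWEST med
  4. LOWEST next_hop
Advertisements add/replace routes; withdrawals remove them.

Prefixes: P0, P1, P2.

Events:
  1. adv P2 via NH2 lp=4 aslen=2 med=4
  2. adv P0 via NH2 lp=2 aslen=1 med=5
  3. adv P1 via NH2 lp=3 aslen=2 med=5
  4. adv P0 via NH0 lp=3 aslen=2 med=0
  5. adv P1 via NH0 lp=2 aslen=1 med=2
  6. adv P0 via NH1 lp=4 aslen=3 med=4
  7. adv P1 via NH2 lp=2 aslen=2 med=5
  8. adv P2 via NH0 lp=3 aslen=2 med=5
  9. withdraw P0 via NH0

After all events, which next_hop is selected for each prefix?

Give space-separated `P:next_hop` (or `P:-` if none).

Op 1: best P0=- P1=- P2=NH2
Op 2: best P0=NH2 P1=- P2=NH2
Op 3: best P0=NH2 P1=NH2 P2=NH2
Op 4: best P0=NH0 P1=NH2 P2=NH2
Op 5: best P0=NH0 P1=NH2 P2=NH2
Op 6: best P0=NH1 P1=NH2 P2=NH2
Op 7: best P0=NH1 P1=NH0 P2=NH2
Op 8: best P0=NH1 P1=NH0 P2=NH2
Op 9: best P0=NH1 P1=NH0 P2=NH2

Answer: P0:NH1 P1:NH0 P2:NH2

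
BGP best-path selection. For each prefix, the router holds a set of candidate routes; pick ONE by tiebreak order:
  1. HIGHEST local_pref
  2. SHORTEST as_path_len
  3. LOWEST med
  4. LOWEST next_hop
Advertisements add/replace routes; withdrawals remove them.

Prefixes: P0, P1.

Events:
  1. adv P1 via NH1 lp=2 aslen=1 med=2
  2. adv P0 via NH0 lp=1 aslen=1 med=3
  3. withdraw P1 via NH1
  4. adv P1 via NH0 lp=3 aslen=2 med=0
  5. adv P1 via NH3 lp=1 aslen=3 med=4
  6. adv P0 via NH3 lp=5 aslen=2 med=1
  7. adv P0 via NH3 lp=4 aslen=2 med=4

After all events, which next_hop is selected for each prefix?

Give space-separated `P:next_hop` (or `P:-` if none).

Answer: P0:NH3 P1:NH0

Derivation:
Op 1: best P0=- P1=NH1
Op 2: best P0=NH0 P1=NH1
Op 3: best P0=NH0 P1=-
Op 4: best P0=NH0 P1=NH0
Op 5: best P0=NH0 P1=NH0
Op 6: best P0=NH3 P1=NH0
Op 7: best P0=NH3 P1=NH0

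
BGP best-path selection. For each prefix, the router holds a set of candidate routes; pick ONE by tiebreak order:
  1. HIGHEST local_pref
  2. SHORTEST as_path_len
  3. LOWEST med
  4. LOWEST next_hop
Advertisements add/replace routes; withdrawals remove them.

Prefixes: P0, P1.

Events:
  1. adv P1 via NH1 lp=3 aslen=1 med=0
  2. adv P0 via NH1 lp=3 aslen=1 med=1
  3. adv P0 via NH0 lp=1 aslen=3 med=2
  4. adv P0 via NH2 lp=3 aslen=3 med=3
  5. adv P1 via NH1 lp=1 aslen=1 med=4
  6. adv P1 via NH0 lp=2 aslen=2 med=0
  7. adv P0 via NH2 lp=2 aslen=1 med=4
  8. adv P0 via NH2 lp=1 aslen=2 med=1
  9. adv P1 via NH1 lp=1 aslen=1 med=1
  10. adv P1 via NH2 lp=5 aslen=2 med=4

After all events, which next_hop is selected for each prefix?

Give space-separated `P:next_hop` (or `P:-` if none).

Op 1: best P0=- P1=NH1
Op 2: best P0=NH1 P1=NH1
Op 3: best P0=NH1 P1=NH1
Op 4: best P0=NH1 P1=NH1
Op 5: best P0=NH1 P1=NH1
Op 6: best P0=NH1 P1=NH0
Op 7: best P0=NH1 P1=NH0
Op 8: best P0=NH1 P1=NH0
Op 9: best P0=NH1 P1=NH0
Op 10: best P0=NH1 P1=NH2

Answer: P0:NH1 P1:NH2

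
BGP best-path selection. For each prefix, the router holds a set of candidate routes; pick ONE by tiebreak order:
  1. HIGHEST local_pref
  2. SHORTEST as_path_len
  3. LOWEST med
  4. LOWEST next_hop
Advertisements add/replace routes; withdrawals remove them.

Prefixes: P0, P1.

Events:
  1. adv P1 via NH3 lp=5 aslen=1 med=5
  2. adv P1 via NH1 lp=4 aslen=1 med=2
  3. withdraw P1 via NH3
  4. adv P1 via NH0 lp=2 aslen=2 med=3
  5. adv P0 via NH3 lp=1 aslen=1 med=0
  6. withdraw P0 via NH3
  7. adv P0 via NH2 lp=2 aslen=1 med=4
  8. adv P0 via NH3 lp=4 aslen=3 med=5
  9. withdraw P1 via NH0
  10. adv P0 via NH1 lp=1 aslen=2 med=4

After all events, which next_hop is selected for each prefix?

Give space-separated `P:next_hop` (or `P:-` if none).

Answer: P0:NH3 P1:NH1

Derivation:
Op 1: best P0=- P1=NH3
Op 2: best P0=- P1=NH3
Op 3: best P0=- P1=NH1
Op 4: best P0=- P1=NH1
Op 5: best P0=NH3 P1=NH1
Op 6: best P0=- P1=NH1
Op 7: best P0=NH2 P1=NH1
Op 8: best P0=NH3 P1=NH1
Op 9: best P0=NH3 P1=NH1
Op 10: best P0=NH3 P1=NH1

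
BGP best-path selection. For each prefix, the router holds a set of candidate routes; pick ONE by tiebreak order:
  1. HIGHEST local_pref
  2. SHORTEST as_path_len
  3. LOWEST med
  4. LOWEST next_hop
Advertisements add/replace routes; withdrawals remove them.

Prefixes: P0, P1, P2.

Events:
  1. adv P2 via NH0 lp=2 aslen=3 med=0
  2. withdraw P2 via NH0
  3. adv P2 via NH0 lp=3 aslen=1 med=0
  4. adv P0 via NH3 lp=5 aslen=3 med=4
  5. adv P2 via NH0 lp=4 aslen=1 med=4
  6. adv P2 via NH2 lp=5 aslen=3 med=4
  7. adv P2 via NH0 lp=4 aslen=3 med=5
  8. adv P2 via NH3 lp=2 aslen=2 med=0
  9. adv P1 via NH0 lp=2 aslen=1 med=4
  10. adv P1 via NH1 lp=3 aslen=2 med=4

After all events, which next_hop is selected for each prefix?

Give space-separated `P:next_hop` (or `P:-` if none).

Op 1: best P0=- P1=- P2=NH0
Op 2: best P0=- P1=- P2=-
Op 3: best P0=- P1=- P2=NH0
Op 4: best P0=NH3 P1=- P2=NH0
Op 5: best P0=NH3 P1=- P2=NH0
Op 6: best P0=NH3 P1=- P2=NH2
Op 7: best P0=NH3 P1=- P2=NH2
Op 8: best P0=NH3 P1=- P2=NH2
Op 9: best P0=NH3 P1=NH0 P2=NH2
Op 10: best P0=NH3 P1=NH1 P2=NH2

Answer: P0:NH3 P1:NH1 P2:NH2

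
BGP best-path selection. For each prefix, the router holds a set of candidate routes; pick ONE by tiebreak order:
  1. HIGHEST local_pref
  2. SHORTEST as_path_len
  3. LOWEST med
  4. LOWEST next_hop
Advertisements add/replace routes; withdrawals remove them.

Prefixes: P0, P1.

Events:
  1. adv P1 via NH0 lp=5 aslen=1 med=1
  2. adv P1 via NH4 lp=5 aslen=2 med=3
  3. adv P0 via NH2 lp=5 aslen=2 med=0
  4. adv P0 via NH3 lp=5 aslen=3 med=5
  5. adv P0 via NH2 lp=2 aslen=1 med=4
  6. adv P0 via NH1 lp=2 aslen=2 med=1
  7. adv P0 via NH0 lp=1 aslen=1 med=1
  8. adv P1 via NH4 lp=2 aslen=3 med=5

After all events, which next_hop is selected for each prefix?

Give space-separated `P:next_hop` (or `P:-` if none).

Op 1: best P0=- P1=NH0
Op 2: best P0=- P1=NH0
Op 3: best P0=NH2 P1=NH0
Op 4: best P0=NH2 P1=NH0
Op 5: best P0=NH3 P1=NH0
Op 6: best P0=NH3 P1=NH0
Op 7: best P0=NH3 P1=NH0
Op 8: best P0=NH3 P1=NH0

Answer: P0:NH3 P1:NH0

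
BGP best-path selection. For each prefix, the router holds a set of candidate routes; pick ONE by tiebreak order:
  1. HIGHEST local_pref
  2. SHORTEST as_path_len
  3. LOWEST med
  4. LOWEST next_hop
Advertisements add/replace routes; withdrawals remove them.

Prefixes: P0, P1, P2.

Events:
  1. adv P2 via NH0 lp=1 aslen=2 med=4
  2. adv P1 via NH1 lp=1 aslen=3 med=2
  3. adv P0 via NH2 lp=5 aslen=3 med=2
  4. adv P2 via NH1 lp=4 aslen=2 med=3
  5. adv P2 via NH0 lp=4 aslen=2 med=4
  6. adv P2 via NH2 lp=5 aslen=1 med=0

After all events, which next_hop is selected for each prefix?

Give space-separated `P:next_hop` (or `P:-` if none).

Op 1: best P0=- P1=- P2=NH0
Op 2: best P0=- P1=NH1 P2=NH0
Op 3: best P0=NH2 P1=NH1 P2=NH0
Op 4: best P0=NH2 P1=NH1 P2=NH1
Op 5: best P0=NH2 P1=NH1 P2=NH1
Op 6: best P0=NH2 P1=NH1 P2=NH2

Answer: P0:NH2 P1:NH1 P2:NH2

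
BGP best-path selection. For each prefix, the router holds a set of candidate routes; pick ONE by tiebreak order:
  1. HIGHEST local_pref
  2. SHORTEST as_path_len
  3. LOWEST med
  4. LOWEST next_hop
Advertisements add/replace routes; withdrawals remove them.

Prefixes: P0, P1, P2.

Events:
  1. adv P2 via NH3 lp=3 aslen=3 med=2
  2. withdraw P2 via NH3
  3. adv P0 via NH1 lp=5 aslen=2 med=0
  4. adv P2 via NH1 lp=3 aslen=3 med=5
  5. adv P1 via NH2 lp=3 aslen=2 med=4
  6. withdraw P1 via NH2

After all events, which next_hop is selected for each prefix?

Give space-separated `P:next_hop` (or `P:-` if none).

Answer: P0:NH1 P1:- P2:NH1

Derivation:
Op 1: best P0=- P1=- P2=NH3
Op 2: best P0=- P1=- P2=-
Op 3: best P0=NH1 P1=- P2=-
Op 4: best P0=NH1 P1=- P2=NH1
Op 5: best P0=NH1 P1=NH2 P2=NH1
Op 6: best P0=NH1 P1=- P2=NH1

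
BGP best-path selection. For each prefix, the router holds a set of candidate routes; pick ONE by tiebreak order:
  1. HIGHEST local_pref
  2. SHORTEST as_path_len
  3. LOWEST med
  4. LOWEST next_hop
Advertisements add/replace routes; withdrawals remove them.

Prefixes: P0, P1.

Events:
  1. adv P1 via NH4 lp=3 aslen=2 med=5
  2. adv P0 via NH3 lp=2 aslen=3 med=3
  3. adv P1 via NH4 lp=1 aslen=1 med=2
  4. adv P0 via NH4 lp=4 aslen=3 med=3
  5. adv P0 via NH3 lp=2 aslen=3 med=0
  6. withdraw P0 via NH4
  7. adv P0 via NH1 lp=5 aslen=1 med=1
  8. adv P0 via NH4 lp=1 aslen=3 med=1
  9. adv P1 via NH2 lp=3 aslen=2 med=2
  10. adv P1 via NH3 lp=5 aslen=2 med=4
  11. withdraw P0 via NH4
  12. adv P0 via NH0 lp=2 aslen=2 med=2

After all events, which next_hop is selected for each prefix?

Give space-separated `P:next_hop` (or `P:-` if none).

Answer: P0:NH1 P1:NH3

Derivation:
Op 1: best P0=- P1=NH4
Op 2: best P0=NH3 P1=NH4
Op 3: best P0=NH3 P1=NH4
Op 4: best P0=NH4 P1=NH4
Op 5: best P0=NH4 P1=NH4
Op 6: best P0=NH3 P1=NH4
Op 7: best P0=NH1 P1=NH4
Op 8: best P0=NH1 P1=NH4
Op 9: best P0=NH1 P1=NH2
Op 10: best P0=NH1 P1=NH3
Op 11: best P0=NH1 P1=NH3
Op 12: best P0=NH1 P1=NH3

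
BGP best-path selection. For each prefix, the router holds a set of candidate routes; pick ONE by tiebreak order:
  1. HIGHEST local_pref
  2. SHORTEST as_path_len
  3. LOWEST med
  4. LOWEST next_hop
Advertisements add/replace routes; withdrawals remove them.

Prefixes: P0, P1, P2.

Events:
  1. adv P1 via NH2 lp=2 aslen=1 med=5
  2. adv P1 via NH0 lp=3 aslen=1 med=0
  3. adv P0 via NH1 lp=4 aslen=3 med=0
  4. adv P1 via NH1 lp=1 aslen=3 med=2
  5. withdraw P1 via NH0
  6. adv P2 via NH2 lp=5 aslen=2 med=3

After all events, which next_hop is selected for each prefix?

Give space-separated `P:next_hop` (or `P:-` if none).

Answer: P0:NH1 P1:NH2 P2:NH2

Derivation:
Op 1: best P0=- P1=NH2 P2=-
Op 2: best P0=- P1=NH0 P2=-
Op 3: best P0=NH1 P1=NH0 P2=-
Op 4: best P0=NH1 P1=NH0 P2=-
Op 5: best P0=NH1 P1=NH2 P2=-
Op 6: best P0=NH1 P1=NH2 P2=NH2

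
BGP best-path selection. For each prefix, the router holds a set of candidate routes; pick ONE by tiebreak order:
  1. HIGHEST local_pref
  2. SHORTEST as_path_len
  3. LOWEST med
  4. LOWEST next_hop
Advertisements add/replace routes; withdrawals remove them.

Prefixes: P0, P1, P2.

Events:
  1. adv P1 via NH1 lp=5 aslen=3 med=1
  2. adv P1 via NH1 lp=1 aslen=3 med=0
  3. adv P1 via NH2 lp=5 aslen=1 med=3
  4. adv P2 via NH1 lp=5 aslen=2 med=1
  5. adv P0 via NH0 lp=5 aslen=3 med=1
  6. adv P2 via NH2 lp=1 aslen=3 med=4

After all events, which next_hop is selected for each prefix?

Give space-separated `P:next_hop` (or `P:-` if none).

Answer: P0:NH0 P1:NH2 P2:NH1

Derivation:
Op 1: best P0=- P1=NH1 P2=-
Op 2: best P0=- P1=NH1 P2=-
Op 3: best P0=- P1=NH2 P2=-
Op 4: best P0=- P1=NH2 P2=NH1
Op 5: best P0=NH0 P1=NH2 P2=NH1
Op 6: best P0=NH0 P1=NH2 P2=NH1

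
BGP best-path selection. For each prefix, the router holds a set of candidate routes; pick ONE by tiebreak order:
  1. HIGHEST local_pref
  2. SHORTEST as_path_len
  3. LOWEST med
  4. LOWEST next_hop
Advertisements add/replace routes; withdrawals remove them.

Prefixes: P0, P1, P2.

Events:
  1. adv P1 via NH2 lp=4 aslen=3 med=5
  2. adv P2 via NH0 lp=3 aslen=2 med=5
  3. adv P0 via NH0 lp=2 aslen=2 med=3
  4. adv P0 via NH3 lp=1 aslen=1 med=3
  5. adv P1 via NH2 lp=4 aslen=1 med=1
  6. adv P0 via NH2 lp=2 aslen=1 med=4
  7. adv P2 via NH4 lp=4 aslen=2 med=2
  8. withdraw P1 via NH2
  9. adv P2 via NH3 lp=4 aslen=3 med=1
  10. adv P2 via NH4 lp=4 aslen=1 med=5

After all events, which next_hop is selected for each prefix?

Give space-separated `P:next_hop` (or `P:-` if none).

Op 1: best P0=- P1=NH2 P2=-
Op 2: best P0=- P1=NH2 P2=NH0
Op 3: best P0=NH0 P1=NH2 P2=NH0
Op 4: best P0=NH0 P1=NH2 P2=NH0
Op 5: best P0=NH0 P1=NH2 P2=NH0
Op 6: best P0=NH2 P1=NH2 P2=NH0
Op 7: best P0=NH2 P1=NH2 P2=NH4
Op 8: best P0=NH2 P1=- P2=NH4
Op 9: best P0=NH2 P1=- P2=NH4
Op 10: best P0=NH2 P1=- P2=NH4

Answer: P0:NH2 P1:- P2:NH4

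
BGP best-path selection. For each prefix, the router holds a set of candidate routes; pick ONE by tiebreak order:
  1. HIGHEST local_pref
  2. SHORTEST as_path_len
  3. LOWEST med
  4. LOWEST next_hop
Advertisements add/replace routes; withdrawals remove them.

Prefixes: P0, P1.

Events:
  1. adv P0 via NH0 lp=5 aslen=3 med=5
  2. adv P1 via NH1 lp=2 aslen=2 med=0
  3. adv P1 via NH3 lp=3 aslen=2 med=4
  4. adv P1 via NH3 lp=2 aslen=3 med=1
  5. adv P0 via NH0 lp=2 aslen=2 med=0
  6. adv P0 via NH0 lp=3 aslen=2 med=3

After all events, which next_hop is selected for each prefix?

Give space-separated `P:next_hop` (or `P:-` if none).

Answer: P0:NH0 P1:NH1

Derivation:
Op 1: best P0=NH0 P1=-
Op 2: best P0=NH0 P1=NH1
Op 3: best P0=NH0 P1=NH3
Op 4: best P0=NH0 P1=NH1
Op 5: best P0=NH0 P1=NH1
Op 6: best P0=NH0 P1=NH1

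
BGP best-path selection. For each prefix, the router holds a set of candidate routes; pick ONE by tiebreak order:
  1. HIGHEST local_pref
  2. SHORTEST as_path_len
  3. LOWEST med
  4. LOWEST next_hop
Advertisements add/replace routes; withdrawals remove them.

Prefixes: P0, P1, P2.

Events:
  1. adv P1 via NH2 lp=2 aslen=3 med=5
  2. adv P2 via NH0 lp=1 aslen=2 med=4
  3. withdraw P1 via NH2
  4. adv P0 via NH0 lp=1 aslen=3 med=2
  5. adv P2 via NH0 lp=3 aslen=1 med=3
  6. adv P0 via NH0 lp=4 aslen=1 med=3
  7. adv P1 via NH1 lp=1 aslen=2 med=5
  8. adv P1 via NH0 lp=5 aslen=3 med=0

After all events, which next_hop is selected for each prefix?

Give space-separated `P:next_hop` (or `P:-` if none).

Op 1: best P0=- P1=NH2 P2=-
Op 2: best P0=- P1=NH2 P2=NH0
Op 3: best P0=- P1=- P2=NH0
Op 4: best P0=NH0 P1=- P2=NH0
Op 5: best P0=NH0 P1=- P2=NH0
Op 6: best P0=NH0 P1=- P2=NH0
Op 7: best P0=NH0 P1=NH1 P2=NH0
Op 8: best P0=NH0 P1=NH0 P2=NH0

Answer: P0:NH0 P1:NH0 P2:NH0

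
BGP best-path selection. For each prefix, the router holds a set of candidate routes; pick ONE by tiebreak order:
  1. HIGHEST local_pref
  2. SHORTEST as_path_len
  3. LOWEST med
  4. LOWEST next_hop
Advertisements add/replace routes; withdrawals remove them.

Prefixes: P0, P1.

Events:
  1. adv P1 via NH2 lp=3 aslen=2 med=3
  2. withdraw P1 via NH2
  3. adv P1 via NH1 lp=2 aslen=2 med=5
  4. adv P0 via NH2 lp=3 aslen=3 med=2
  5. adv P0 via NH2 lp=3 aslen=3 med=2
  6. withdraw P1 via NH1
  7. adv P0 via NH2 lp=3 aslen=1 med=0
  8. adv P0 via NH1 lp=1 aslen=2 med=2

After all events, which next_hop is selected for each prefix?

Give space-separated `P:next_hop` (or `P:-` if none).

Op 1: best P0=- P1=NH2
Op 2: best P0=- P1=-
Op 3: best P0=- P1=NH1
Op 4: best P0=NH2 P1=NH1
Op 5: best P0=NH2 P1=NH1
Op 6: best P0=NH2 P1=-
Op 7: best P0=NH2 P1=-
Op 8: best P0=NH2 P1=-

Answer: P0:NH2 P1:-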